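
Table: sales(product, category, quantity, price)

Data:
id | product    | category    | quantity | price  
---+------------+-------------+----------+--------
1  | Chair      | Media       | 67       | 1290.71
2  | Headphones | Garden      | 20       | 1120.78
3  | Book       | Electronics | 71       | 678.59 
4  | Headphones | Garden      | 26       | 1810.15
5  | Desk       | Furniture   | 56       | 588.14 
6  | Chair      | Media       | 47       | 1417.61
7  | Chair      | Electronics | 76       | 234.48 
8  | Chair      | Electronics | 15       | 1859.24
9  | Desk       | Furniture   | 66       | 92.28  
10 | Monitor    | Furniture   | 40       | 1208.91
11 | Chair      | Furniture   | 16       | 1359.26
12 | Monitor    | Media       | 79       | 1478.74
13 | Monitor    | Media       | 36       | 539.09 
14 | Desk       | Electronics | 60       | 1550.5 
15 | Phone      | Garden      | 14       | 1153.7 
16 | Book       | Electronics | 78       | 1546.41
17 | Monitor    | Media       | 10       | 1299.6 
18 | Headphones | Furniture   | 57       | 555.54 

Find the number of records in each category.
SELECT category, COUNT(*) as count
FROM sales
GROUP BY category

Result:
  Electronics: 5
  Furniture: 5
  Garden: 3
  Media: 5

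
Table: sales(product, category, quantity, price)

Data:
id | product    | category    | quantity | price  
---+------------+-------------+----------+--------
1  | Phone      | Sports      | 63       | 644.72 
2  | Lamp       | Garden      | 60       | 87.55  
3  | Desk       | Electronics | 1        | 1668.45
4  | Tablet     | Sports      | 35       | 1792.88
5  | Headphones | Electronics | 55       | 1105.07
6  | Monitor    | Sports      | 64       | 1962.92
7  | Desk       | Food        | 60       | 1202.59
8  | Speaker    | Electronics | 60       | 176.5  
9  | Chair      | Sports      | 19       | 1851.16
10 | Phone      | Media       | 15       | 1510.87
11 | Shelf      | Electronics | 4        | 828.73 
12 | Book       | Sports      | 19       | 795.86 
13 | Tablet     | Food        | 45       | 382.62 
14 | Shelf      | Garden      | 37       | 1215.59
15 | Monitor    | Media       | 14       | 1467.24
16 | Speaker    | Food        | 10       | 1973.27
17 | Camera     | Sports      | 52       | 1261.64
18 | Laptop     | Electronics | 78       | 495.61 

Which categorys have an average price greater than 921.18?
SELECT category, AVG(price)
FROM sales
GROUP BY category
HAVING AVG(price) > 921.18

Result:
  Food: avg=1186.16
  Media: avg=1489.06
  Sports: avg=1384.86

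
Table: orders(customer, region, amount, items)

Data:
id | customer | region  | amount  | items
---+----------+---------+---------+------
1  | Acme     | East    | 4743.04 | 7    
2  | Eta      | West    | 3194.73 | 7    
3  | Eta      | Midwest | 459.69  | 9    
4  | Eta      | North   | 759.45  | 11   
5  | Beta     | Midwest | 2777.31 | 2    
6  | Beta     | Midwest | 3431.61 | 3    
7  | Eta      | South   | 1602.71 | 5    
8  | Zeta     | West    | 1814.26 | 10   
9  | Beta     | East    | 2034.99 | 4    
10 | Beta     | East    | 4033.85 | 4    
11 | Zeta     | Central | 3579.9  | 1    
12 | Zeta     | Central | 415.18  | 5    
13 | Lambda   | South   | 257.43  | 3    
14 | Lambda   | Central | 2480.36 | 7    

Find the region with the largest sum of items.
SELECT region, SUM(items) as val
FROM orders
GROUP BY region
ORDER BY val DESC
LIMIT 1

Result: West with sum(items) = 17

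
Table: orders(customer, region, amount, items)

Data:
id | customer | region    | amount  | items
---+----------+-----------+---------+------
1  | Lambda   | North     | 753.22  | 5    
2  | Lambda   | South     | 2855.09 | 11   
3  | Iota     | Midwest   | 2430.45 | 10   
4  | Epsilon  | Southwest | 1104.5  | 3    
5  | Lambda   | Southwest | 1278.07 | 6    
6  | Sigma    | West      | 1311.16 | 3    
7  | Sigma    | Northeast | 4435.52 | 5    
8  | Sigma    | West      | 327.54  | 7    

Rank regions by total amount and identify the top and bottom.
SELECT region, SUM(amount)
FROM orders
GROUP BY region
ORDER BY SUM(amount)

All groups:
  North: 753.22
  West: 1638.70
  Southwest: 2382.57
  Midwest: 2430.45
  South: 2855.09
  Northeast: 4435.52

Highest: Northeast (4435.52)
Lowest: North (753.22)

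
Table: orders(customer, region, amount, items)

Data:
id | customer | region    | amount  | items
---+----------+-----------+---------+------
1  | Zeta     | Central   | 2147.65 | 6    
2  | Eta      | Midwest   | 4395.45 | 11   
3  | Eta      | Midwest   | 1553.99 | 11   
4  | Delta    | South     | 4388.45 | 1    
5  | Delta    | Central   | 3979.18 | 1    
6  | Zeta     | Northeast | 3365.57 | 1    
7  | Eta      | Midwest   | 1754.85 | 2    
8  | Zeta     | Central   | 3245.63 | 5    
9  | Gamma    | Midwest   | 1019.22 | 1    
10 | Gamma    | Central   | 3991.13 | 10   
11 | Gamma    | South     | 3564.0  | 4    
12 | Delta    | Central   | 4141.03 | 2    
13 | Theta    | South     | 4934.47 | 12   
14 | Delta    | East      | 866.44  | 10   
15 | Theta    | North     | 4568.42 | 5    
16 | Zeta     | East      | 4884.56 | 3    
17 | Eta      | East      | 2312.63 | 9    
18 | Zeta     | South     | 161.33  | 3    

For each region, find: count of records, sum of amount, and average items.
SELECT region,
       COUNT(*) as cnt,
       SUM(amount) as total_amount,
       AVG(items) as avg_items
FROM orders
GROUP BY region

Result:
  Central: 5 records, 17504.62 total amount, 4.80 avg items
  East: 3 records, 8063.63 total amount, 7.33 avg items
  Midwest: 4 records, 8723.51 total amount, 6.25 avg items
  North: 1 records, 4568.42 total amount, 5.00 avg items
  Northeast: 1 records, 3365.57 total amount, 1.00 avg items
  South: 4 records, 13048.25 total amount, 5.00 avg items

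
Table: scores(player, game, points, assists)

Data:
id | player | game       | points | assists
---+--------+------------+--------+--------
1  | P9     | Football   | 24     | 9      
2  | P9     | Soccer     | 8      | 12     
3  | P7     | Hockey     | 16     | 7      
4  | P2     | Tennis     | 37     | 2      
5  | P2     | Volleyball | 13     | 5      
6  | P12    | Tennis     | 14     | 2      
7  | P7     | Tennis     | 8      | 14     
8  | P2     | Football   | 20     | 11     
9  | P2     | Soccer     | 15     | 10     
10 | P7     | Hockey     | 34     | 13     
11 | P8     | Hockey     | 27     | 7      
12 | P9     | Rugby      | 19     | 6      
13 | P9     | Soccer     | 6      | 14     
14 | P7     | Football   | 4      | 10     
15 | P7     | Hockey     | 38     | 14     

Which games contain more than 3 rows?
SELECT game, COUNT(*) as cnt
FROM scores
GROUP BY game
HAVING COUNT(*) > 3

Result:
  Hockey: 4

Note: HAVING filters groups after aggregation, WHERE filters rows before.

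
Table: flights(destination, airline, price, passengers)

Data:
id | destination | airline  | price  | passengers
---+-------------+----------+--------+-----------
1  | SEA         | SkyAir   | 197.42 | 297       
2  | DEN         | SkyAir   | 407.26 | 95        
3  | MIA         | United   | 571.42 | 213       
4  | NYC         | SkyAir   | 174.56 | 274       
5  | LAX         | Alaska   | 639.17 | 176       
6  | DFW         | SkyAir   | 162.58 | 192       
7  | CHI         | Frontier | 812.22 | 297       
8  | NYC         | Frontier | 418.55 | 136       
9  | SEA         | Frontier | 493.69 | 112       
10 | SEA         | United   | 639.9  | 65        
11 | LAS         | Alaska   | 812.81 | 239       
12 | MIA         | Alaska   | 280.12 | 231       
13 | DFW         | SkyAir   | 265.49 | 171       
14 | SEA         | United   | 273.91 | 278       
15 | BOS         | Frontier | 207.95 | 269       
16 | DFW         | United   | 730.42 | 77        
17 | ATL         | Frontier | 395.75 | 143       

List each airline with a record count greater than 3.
SELECT airline, COUNT(*) as cnt
FROM flights
GROUP BY airline
HAVING COUNT(*) > 3

Result:
  Frontier: 5
  SkyAir: 5
  United: 4

Note: HAVING filters groups after aggregation, WHERE filters rows before.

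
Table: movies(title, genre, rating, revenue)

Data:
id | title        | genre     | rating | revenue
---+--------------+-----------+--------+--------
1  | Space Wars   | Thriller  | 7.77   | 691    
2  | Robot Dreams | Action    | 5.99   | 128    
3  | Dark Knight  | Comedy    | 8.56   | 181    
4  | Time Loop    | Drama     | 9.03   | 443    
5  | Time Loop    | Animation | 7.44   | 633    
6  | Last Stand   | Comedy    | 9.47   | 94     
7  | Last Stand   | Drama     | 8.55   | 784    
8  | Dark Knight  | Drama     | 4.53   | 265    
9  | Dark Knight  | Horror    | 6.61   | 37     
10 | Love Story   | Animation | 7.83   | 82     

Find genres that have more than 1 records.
SELECT genre, COUNT(*) as cnt
FROM movies
GROUP BY genre
HAVING COUNT(*) > 1

Result:
  Animation: 2
  Comedy: 2
  Drama: 3

Note: HAVING filters groups after aggregation, WHERE filters rows before.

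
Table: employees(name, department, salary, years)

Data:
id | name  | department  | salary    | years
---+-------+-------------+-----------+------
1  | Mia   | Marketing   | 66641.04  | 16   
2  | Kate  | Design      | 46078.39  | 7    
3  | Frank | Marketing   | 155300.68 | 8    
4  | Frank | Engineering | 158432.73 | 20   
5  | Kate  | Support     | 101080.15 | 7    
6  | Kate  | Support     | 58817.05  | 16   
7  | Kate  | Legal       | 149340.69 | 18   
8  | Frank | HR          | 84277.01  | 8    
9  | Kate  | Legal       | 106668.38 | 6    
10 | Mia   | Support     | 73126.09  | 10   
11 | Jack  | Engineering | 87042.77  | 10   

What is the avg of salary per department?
SELECT department, AVG(salary) as result
FROM employees
GROUP BY department

Result:
  Design: 46078.39
  Engineering: 122737.75
  HR: 84277.01
  Legal: 128004.54
  Marketing: 110970.86
  Support: 77674.43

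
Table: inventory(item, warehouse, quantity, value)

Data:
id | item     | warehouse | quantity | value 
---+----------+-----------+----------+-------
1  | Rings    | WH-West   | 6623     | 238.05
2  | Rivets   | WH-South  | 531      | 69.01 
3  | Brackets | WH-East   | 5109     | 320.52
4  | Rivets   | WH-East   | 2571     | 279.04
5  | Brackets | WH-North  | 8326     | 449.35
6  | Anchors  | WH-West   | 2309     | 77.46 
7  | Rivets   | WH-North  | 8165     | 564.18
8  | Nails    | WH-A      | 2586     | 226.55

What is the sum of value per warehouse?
SELECT warehouse, SUM(value) as result
FROM inventory
GROUP BY warehouse

Result:
  WH-A: 226.55
  WH-East: 599.56
  WH-North: 1013.53
  WH-South: 69.01
  WH-West: 315.51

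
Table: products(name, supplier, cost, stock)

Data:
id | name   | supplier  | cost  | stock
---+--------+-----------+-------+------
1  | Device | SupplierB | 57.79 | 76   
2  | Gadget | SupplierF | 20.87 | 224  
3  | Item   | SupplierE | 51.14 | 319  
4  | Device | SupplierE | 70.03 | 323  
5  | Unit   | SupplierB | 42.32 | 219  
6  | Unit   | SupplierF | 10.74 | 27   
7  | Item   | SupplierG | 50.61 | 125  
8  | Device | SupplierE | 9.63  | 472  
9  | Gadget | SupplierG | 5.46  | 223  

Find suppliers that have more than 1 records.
SELECT supplier, COUNT(*) as cnt
FROM products
GROUP BY supplier
HAVING COUNT(*) > 1

Result:
  SupplierB: 2
  SupplierE: 3
  SupplierF: 2
  SupplierG: 2

Note: HAVING filters groups after aggregation, WHERE filters rows before.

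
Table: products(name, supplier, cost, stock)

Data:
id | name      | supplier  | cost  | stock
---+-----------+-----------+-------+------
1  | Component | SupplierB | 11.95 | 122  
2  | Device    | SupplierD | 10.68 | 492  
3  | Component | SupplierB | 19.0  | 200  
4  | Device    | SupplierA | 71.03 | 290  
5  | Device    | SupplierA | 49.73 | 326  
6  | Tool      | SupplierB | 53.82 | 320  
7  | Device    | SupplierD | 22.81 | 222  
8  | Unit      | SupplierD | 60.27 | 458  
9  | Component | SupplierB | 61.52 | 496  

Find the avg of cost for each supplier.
SELECT supplier, AVG(cost) as result
FROM products
GROUP BY supplier

Result:
  SupplierA: 60.38
  SupplierB: 36.57
  SupplierD: 31.25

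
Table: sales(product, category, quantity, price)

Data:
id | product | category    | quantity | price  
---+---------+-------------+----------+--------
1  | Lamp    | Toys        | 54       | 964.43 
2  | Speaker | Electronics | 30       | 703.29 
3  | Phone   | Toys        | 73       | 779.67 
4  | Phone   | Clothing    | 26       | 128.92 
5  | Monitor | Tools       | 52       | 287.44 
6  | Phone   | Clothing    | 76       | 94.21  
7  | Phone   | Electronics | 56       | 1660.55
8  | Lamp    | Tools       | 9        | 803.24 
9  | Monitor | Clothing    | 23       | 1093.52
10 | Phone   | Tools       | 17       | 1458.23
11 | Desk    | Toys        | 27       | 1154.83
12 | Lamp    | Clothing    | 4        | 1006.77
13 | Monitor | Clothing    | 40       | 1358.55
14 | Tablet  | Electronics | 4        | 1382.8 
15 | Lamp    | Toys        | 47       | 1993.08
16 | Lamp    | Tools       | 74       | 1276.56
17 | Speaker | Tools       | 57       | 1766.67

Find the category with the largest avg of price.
SELECT category, AVG(price) as val
FROM sales
GROUP BY category
ORDER BY val DESC
LIMIT 1

Result: Electronics with avg(price) = 1248.88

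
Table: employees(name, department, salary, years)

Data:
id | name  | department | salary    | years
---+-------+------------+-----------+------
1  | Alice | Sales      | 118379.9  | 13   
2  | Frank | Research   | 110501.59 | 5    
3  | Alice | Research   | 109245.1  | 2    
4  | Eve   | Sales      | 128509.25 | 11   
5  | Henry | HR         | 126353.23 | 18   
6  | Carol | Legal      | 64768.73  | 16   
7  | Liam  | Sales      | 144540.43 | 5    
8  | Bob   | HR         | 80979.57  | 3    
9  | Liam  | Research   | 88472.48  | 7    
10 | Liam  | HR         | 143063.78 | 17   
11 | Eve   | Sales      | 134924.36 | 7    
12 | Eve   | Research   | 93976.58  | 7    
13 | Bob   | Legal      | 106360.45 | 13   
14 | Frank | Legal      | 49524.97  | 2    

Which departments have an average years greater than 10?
SELECT department, AVG(years)
FROM employees
GROUP BY department
HAVING AVG(years) > 10

Result:
  HR: avg=12.67
  Legal: avg=10.33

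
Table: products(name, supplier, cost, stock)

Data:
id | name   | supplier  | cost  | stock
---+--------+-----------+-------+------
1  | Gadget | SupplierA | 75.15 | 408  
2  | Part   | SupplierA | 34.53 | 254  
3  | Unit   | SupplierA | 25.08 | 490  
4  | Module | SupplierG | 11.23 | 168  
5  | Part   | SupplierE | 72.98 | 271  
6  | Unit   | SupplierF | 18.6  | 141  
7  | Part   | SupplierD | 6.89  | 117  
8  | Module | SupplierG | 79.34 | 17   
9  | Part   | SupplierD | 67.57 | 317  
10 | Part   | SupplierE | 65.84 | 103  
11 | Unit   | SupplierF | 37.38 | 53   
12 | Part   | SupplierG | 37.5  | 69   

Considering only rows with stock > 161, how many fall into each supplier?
SELECT supplier, COUNT(*)
FROM products
WHERE stock > 161
GROUP BY supplier

Note: WHERE filters rows before grouping.

Result:
  SupplierA: 3
  SupplierD: 1
  SupplierE: 1
  SupplierG: 1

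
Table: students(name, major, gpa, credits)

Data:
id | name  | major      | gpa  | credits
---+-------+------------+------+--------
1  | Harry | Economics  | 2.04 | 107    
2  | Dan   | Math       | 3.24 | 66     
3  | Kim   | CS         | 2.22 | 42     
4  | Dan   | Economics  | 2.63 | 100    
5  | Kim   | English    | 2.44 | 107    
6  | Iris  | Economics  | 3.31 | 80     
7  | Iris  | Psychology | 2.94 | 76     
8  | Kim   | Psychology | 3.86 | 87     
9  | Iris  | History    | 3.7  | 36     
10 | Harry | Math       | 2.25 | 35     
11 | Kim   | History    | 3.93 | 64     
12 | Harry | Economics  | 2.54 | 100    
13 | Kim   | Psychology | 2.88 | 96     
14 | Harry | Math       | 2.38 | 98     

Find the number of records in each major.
SELECT major, COUNT(*) as count
FROM students
GROUP BY major

Result:
  CS: 1
  Economics: 4
  English: 1
  History: 2
  Math: 3
  Psychology: 3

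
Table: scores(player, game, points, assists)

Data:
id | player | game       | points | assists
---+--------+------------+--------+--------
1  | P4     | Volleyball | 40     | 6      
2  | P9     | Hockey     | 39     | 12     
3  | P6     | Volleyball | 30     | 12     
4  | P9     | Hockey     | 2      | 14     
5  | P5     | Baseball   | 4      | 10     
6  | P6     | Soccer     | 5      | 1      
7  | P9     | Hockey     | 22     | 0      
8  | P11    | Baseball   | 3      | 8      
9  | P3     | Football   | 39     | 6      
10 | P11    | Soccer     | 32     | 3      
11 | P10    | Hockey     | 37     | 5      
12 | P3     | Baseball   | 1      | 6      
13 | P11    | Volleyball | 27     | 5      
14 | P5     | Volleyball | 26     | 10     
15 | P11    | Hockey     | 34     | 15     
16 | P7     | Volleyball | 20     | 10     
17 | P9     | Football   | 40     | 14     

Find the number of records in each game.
SELECT game, COUNT(*) as count
FROM scores
GROUP BY game

Result:
  Baseball: 3
  Football: 2
  Hockey: 5
  Soccer: 2
  Volleyball: 5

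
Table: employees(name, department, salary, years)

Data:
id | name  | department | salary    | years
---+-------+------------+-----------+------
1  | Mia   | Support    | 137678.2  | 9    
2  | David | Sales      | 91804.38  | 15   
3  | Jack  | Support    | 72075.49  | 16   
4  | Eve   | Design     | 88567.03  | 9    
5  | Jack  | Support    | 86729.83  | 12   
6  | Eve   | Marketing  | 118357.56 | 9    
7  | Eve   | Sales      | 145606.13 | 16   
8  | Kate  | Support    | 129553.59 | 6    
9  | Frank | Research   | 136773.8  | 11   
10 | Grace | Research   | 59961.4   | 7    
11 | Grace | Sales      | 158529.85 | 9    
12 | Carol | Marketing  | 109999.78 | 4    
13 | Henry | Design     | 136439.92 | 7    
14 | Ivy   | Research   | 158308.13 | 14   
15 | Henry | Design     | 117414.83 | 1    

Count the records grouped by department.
SELECT department, COUNT(*) as count
FROM employees
GROUP BY department

Result:
  Design: 3
  Marketing: 2
  Research: 3
  Sales: 3
  Support: 4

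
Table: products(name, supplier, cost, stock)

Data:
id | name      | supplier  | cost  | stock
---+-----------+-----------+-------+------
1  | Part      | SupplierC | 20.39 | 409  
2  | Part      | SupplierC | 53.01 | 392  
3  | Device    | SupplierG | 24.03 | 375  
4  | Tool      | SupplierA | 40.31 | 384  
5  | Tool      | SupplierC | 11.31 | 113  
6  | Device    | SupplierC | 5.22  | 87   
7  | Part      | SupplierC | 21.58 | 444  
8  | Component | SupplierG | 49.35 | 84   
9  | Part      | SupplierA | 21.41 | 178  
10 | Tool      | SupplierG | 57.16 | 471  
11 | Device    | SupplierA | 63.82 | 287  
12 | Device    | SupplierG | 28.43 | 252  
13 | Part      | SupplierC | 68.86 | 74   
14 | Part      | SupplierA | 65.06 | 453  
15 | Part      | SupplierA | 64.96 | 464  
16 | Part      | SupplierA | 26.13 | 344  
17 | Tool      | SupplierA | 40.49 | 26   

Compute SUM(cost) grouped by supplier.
SELECT supplier, SUM(cost) as result
FROM products
GROUP BY supplier

Result:
  SupplierA: 322.18
  SupplierC: 180.37
  SupplierG: 158.97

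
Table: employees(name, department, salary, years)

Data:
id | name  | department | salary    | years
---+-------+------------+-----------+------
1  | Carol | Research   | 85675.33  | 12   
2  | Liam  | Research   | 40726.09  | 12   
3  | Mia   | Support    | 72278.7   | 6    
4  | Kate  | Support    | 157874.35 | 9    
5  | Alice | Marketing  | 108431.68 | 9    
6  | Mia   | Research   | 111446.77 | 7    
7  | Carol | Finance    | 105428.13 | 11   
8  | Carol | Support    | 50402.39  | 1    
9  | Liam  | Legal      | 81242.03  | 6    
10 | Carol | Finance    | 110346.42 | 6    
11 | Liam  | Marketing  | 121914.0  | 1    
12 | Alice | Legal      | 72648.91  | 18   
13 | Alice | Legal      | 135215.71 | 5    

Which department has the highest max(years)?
SELECT department, MAX(years) as val
FROM employees
GROUP BY department
ORDER BY val DESC
LIMIT 1

Result: Legal with max(years) = 18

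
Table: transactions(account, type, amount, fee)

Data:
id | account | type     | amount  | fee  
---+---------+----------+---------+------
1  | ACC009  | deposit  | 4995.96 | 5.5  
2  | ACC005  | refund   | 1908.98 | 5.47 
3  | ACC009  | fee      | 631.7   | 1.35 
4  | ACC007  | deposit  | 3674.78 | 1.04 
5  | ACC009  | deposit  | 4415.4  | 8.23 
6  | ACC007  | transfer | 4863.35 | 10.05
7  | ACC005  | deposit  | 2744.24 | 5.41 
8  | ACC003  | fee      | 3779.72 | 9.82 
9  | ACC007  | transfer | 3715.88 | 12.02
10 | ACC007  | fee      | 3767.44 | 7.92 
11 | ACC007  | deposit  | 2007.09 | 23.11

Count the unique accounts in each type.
SELECT type, COUNT(DISTINCT account)
FROM transactions
GROUP BY type

Result:
  deposit: 3 distinct
  fee: 3 distinct
  refund: 1 distinct
  transfer: 1 distinct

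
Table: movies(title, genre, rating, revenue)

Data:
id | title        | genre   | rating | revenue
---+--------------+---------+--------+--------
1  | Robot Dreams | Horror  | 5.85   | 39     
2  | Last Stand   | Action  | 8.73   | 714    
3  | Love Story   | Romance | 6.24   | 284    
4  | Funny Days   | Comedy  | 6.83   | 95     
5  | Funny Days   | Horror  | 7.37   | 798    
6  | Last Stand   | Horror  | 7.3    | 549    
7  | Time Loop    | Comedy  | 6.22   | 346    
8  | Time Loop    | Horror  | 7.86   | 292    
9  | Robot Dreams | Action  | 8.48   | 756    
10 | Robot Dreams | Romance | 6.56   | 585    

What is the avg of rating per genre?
SELECT genre, AVG(rating) as result
FROM movies
GROUP BY genre

Result:
  Action: 8.61
  Comedy: 6.53
  Horror: 7.10
  Romance: 6.40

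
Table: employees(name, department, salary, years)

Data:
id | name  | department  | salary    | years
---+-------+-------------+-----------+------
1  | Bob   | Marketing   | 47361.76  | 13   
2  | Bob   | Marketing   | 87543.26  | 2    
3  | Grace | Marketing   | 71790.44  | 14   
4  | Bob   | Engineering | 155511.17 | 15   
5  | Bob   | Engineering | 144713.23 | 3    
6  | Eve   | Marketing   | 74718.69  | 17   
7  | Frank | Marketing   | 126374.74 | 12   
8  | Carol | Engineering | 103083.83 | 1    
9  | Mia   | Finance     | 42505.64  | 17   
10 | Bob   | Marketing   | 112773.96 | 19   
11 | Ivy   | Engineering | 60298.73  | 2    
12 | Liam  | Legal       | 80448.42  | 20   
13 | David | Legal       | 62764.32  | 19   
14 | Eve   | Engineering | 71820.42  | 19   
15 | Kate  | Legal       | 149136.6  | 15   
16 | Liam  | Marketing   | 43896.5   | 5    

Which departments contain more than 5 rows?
SELECT department, COUNT(*) as cnt
FROM employees
GROUP BY department
HAVING COUNT(*) > 5

Result:
  Marketing: 7

Note: HAVING filters groups after aggregation, WHERE filters rows before.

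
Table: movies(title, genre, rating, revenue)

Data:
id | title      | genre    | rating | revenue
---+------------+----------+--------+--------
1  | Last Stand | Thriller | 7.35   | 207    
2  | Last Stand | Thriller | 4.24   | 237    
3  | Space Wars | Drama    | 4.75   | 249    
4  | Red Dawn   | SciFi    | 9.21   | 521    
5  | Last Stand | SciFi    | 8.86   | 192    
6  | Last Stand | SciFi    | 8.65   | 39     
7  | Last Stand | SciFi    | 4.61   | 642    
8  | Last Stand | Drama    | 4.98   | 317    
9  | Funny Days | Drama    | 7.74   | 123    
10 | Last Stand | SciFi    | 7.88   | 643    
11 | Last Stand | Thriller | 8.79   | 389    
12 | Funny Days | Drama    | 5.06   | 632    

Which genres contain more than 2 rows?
SELECT genre, COUNT(*) as cnt
FROM movies
GROUP BY genre
HAVING COUNT(*) > 2

Result:
  Drama: 4
  SciFi: 5
  Thriller: 3

Note: HAVING filters groups after aggregation, WHERE filters rows before.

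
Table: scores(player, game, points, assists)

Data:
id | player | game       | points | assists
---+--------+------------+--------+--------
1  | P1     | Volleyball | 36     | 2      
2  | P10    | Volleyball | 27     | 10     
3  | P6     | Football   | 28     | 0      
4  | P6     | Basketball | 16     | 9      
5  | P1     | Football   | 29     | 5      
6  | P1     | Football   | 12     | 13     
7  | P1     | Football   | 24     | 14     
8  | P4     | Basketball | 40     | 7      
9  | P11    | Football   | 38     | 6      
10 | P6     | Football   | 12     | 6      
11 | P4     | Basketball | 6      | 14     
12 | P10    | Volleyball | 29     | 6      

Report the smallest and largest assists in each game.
SELECT game, MIN(assists), MAX(assists)
FROM scores
GROUP BY game

Result:
  Basketball: min=7, max=14
  Football: min=0, max=14
  Volleyball: min=2, max=10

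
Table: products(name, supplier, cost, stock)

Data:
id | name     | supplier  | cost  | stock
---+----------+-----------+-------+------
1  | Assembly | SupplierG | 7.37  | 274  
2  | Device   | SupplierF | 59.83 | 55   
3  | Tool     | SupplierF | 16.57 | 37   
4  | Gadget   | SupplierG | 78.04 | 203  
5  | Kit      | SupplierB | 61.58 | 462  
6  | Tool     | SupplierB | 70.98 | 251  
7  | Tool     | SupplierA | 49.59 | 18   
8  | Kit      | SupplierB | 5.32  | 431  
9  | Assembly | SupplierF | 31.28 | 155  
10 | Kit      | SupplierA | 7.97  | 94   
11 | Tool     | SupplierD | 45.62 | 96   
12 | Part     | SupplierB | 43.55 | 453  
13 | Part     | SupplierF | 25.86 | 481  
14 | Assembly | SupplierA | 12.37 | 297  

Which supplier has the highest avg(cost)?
SELECT supplier, AVG(cost) as val
FROM products
GROUP BY supplier
ORDER BY val DESC
LIMIT 1

Result: SupplierD with avg(cost) = 45.62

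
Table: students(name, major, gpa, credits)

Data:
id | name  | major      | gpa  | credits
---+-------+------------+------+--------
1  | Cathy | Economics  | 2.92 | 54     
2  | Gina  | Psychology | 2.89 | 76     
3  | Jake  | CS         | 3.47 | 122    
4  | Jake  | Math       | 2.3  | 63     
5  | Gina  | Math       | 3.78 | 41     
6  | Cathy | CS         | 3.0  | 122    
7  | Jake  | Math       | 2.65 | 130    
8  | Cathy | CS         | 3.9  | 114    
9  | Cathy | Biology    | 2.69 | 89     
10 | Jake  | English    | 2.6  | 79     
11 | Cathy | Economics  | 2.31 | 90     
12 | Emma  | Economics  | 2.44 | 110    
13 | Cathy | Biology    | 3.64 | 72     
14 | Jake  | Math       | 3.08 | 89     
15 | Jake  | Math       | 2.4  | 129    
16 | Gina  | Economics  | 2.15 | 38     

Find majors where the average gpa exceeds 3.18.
SELECT major, AVG(gpa)
FROM students
GROUP BY major
HAVING AVG(gpa) > 3.18

Result:
  CS: avg=3.46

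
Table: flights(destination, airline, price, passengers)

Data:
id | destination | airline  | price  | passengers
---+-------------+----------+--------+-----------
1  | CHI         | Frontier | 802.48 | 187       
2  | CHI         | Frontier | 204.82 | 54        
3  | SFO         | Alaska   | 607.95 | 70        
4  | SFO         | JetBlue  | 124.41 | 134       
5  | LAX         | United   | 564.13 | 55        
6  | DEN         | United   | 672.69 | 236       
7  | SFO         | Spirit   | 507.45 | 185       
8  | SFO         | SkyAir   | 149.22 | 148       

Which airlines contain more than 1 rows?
SELECT airline, COUNT(*) as cnt
FROM flights
GROUP BY airline
HAVING COUNT(*) > 1

Result:
  Frontier: 2
  United: 2

Note: HAVING filters groups after aggregation, WHERE filters rows before.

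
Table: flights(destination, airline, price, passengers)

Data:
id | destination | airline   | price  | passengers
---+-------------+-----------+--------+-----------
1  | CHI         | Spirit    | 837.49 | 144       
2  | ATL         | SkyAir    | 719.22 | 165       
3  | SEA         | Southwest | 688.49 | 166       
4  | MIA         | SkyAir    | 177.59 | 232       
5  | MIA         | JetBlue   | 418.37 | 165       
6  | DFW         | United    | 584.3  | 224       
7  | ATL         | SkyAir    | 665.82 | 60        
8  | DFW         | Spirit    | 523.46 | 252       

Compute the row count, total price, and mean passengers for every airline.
SELECT airline,
       COUNT(*) as cnt,
       SUM(price) as total_price,
       AVG(passengers) as avg_passengers
FROM flights
GROUP BY airline

Result:
  JetBlue: 1 records, 418.37 total price, 165.00 avg passengers
  SkyAir: 3 records, 1562.63 total price, 152.33 avg passengers
  Southwest: 1 records, 688.49 total price, 166.00 avg passengers
  Spirit: 2 records, 1360.95 total price, 198.00 avg passengers
  United: 1 records, 584.30 total price, 224.00 avg passengers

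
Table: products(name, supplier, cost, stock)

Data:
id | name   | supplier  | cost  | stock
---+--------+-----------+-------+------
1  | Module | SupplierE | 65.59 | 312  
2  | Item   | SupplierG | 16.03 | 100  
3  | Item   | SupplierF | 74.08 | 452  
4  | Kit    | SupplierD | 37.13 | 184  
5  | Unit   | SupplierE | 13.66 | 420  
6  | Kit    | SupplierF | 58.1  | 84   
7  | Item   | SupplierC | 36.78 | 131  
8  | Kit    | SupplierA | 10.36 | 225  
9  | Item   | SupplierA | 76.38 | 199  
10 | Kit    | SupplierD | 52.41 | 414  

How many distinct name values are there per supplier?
SELECT supplier, COUNT(DISTINCT name)
FROM products
GROUP BY supplier

Result:
  SupplierA: 2 distinct
  SupplierC: 1 distinct
  SupplierD: 1 distinct
  SupplierE: 2 distinct
  SupplierF: 2 distinct
  SupplierG: 1 distinct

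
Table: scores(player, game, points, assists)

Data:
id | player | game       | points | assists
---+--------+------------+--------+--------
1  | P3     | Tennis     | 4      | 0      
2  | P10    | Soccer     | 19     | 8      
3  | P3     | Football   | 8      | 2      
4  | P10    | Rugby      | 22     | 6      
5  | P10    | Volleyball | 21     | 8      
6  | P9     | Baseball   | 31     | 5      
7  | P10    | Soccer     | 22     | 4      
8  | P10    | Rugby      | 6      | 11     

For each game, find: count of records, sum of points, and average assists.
SELECT game,
       COUNT(*) as cnt,
       SUM(points) as total_points,
       AVG(assists) as avg_assists
FROM scores
GROUP BY game

Result:
  Baseball: 1 records, 31 total points, 5.00 avg assists
  Football: 1 records, 8 total points, 2.00 avg assists
  Rugby: 2 records, 28 total points, 8.50 avg assists
  Soccer: 2 records, 41 total points, 6.00 avg assists
  Tennis: 1 records, 4 total points, 0.00 avg assists
  Volleyball: 1 records, 21 total points, 8.00 avg assists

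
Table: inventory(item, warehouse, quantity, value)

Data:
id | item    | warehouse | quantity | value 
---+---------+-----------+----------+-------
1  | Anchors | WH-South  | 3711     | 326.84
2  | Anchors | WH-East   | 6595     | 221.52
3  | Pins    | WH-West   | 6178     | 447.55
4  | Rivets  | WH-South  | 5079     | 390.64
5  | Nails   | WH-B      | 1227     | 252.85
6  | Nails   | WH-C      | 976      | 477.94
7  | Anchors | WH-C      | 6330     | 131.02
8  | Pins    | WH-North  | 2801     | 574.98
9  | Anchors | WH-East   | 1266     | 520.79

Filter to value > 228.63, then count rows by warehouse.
SELECT warehouse, COUNT(*)
FROM inventory
WHERE value > 228.63
GROUP BY warehouse

Note: WHERE filters rows before grouping.

Result:
  WH-B: 1
  WH-C: 1
  WH-East: 1
  WH-North: 1
  WH-South: 2
  WH-West: 1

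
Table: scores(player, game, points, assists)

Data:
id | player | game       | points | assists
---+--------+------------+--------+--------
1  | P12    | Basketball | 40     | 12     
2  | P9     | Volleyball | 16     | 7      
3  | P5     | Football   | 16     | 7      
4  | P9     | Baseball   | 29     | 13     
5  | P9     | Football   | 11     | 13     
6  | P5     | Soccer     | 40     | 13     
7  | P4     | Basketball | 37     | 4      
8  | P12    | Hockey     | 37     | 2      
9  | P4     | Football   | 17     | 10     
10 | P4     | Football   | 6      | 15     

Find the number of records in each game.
SELECT game, COUNT(*) as count
FROM scores
GROUP BY game

Result:
  Baseball: 1
  Basketball: 2
  Football: 4
  Hockey: 1
  Soccer: 1
  Volleyball: 1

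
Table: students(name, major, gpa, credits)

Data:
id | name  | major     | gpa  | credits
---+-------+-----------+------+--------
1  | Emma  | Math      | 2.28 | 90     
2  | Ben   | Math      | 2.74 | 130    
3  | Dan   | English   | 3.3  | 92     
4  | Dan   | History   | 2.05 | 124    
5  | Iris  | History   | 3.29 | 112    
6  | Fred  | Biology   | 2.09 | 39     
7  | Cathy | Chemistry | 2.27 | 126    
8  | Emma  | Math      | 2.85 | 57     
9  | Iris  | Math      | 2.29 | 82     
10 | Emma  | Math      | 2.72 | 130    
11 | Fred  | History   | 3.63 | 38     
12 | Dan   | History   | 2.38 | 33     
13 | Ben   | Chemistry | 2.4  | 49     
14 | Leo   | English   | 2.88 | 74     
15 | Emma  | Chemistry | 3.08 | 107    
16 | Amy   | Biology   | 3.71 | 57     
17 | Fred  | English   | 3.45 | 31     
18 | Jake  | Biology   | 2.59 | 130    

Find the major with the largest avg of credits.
SELECT major, AVG(credits) as val
FROM students
GROUP BY major
ORDER BY val DESC
LIMIT 1

Result: Math with avg(credits) = 97.80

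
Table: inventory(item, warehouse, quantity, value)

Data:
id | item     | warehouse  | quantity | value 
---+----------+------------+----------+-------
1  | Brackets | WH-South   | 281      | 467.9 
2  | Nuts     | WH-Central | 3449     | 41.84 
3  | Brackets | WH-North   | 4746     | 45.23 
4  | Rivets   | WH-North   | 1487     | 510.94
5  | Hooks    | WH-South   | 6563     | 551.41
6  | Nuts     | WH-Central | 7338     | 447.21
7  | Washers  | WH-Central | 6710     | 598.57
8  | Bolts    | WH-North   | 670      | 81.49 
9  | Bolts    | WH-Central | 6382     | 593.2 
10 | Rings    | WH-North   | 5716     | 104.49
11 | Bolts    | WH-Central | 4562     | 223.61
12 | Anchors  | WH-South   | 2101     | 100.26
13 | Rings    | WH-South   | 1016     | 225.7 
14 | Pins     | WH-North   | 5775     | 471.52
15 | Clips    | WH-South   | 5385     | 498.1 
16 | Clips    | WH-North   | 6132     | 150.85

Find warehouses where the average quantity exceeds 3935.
SELECT warehouse, AVG(quantity)
FROM inventory
GROUP BY warehouse
HAVING AVG(quantity) > 3935

Result:
  WH-Central: avg=5688.20
  WH-North: avg=4087.67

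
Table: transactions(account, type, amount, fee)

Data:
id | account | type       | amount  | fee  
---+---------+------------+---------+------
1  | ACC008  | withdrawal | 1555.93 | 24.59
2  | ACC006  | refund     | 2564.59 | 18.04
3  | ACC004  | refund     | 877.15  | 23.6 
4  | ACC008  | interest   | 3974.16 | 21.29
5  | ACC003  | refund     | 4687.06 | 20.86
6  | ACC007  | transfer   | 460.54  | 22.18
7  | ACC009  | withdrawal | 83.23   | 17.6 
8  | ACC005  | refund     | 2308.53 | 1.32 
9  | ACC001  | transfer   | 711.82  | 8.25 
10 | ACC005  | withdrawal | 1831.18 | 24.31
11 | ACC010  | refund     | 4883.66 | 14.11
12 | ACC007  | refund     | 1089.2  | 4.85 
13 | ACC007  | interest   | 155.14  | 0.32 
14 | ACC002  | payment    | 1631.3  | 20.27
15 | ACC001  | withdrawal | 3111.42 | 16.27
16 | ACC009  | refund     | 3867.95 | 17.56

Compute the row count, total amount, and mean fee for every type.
SELECT type,
       COUNT(*) as cnt,
       SUM(amount) as total_amount,
       AVG(fee) as avg_fee
FROM transactions
GROUP BY type

Result:
  interest: 2 records, 4129.30 total amount, 10.81 avg fee
  payment: 1 records, 1631.30 total amount, 20.27 avg fee
  refund: 7 records, 20278.14 total amount, 14.33 avg fee
  transfer: 2 records, 1172.36 total amount, 15.22 avg fee
  withdrawal: 4 records, 6581.76 total amount, 20.69 avg fee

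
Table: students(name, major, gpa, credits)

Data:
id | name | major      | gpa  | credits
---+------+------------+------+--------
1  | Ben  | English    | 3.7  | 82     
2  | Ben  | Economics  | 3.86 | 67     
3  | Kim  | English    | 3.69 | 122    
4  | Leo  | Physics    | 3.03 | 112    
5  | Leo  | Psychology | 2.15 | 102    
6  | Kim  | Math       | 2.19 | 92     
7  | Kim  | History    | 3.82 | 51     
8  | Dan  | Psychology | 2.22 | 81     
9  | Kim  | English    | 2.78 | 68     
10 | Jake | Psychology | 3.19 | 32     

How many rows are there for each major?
SELECT major, COUNT(*) as count
FROM students
GROUP BY major

Result:
  Economics: 1
  English: 3
  History: 1
  Math: 1
  Physics: 1
  Psychology: 3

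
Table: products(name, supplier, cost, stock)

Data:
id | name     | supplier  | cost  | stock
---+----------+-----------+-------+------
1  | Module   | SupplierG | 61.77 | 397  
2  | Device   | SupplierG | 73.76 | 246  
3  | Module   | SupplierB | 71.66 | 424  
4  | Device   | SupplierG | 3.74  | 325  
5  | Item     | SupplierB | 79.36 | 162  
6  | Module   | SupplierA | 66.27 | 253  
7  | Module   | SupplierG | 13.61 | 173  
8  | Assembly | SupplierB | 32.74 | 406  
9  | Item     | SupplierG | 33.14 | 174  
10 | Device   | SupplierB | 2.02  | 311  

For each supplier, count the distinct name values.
SELECT supplier, COUNT(DISTINCT name)
FROM products
GROUP BY supplier

Result:
  SupplierA: 1 distinct
  SupplierB: 4 distinct
  SupplierG: 3 distinct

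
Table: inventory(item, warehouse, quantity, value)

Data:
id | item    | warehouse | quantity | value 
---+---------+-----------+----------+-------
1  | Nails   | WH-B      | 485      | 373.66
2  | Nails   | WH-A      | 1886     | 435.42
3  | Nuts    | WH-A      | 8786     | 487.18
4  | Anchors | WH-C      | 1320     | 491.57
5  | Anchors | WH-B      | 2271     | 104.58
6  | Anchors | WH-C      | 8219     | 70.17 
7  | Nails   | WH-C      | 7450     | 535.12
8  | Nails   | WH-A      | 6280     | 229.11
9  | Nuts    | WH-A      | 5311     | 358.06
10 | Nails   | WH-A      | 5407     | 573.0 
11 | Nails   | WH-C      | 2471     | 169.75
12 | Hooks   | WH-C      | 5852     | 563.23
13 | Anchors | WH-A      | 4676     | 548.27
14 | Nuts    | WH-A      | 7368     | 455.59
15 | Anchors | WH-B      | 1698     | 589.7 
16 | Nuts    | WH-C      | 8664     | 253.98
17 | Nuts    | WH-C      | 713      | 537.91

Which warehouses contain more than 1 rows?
SELECT warehouse, COUNT(*) as cnt
FROM inventory
GROUP BY warehouse
HAVING COUNT(*) > 1

Result:
  WH-A: 7
  WH-B: 3
  WH-C: 7

Note: HAVING filters groups after aggregation, WHERE filters rows before.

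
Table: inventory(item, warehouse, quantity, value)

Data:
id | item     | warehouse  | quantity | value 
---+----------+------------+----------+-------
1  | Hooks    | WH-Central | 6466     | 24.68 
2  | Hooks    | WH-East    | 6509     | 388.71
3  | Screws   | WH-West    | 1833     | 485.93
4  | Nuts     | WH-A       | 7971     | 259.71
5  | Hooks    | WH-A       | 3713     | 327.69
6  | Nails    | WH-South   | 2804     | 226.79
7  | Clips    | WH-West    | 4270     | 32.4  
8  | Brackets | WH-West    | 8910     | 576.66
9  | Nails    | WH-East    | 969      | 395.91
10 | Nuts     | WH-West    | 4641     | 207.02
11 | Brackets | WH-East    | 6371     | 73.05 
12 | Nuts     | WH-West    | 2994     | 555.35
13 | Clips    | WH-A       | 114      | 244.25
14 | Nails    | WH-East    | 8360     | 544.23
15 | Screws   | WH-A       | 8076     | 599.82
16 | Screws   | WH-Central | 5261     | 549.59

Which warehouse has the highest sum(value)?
SELECT warehouse, SUM(value) as val
FROM inventory
GROUP BY warehouse
ORDER BY val DESC
LIMIT 1

Result: WH-West with sum(value) = 1857.36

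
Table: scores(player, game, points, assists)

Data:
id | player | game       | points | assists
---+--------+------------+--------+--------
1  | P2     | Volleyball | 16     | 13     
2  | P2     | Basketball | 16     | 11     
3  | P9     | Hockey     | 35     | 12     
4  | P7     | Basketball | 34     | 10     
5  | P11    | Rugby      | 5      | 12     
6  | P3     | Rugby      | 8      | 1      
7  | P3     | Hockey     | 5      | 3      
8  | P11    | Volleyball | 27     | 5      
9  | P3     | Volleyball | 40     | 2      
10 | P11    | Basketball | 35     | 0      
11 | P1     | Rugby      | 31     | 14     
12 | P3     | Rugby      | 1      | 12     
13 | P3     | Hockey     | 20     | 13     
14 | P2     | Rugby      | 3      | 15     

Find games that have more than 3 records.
SELECT game, COUNT(*) as cnt
FROM scores
GROUP BY game
HAVING COUNT(*) > 3

Result:
  Rugby: 5

Note: HAVING filters groups after aggregation, WHERE filters rows before.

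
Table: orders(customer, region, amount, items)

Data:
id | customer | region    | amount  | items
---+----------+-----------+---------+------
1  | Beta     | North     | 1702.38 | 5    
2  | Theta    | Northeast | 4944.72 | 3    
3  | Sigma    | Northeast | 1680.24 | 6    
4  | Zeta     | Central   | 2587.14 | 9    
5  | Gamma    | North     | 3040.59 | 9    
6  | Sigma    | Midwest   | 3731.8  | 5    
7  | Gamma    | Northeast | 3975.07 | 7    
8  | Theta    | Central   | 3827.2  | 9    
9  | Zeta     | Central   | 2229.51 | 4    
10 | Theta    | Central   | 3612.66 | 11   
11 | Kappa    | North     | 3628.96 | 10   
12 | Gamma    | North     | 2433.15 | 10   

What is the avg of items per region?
SELECT region, AVG(items) as result
FROM orders
GROUP BY region

Result:
  Central: 8.25
  Midwest: 5.00
  North: 8.50
  Northeast: 5.33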